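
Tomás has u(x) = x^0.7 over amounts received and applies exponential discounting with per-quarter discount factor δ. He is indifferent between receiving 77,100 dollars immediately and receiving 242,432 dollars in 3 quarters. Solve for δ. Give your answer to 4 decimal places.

δ ≈ 0.7654

Indifference means u(77100) = δ^3 · u(242432), so δ^3 = u(77100)/u(242432).
With u(x) = x^0.7: δ^3 = 77100^0.7/242432^0.7 = (77100/242432)^0.7 = 0.44846.
Hence δ = (0.44846)^(1/3) = 0.765435.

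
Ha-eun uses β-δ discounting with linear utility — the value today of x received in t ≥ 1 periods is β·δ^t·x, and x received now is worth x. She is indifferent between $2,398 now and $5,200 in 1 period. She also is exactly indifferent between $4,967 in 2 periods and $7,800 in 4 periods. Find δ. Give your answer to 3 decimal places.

δ ≈ 0.798

Both payoffs in the second observation are in the future, so β drops out: δ^2·4967 = δ^4·7800 ⇒ δ^2 = 4967/7800 = 0.63679, so δ = 0.79799.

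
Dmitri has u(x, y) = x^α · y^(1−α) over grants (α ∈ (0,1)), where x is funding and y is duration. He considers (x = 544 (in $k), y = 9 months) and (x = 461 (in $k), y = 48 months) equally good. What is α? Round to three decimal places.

Indifference: 544^α · 9^(1−α) = 461^α · 48^(1−α).
Rearrange to (544/461)^α = (48/9)^(1−α) and take logs: α·0.165551 = (1−α)·1.673976.
So α/(1−α) = (1.673976)/(0.165551) = 10.111543, and α = 10.111543/11.111543 ≈ 0.910.

α ≈ 0.910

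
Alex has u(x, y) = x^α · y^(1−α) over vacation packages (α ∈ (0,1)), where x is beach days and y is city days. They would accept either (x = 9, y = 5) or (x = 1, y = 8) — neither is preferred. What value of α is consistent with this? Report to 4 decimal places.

α ≈ 0.1762

Set the two utilities equal: 9^α·5^(1−α) = 1^α·8^(1−α).
Taking logs: α·ln 9 + (1−α)·ln 5 = α·ln 1 + (1−α)·ln 8, i.e. α·2.1972246 = (1−α)·0.4700036.
Thus α·(2.6672282) = 0.4700036, so α = 0.4700036/2.6672282 ≈ 0.1762.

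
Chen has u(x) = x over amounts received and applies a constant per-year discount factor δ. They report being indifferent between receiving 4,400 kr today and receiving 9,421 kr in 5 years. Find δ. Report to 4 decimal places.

δ ≈ 0.8588

Equating discounted utilities: u(4400) = δ^5·u(9421) ⇒ δ^5 = u(4400)/u(9421).
With u(x) = x: δ^5 = 4400/9421 = 0.46704.
Hence δ = (0.46704)^(1/5) = 0.858759.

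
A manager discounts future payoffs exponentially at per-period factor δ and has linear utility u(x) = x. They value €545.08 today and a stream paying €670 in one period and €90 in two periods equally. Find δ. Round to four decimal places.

δ ≈ 0.7400

The stream is worth 670δ + 90δ² today, so 670δ + 90δ² = 545.08.
So 90δ² + 670δ − 545.08 = 0.
δ = (−670 + √(670² + 4·90·545.08)) / (2·90) = (−670 + √645128.80) / 180 ≈ 0.7400.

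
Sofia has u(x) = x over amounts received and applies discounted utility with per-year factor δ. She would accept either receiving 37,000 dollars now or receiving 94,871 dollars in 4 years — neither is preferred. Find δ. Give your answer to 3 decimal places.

The payoff in 4 years is discounted by δ^4, so u(37000) = δ^4·u(94871) and δ^4 = u(37000)/u(94871).
With u(x) = x: δ^4 = 37000/94871 = 0.39000.
So δ = 0.39000^(1/4) ≈ 0.790.

δ ≈ 0.790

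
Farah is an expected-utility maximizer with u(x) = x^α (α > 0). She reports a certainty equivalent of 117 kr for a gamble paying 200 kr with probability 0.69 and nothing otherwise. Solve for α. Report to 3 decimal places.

α ≈ 0.692

EU(lottery) = 0.69·200^α + 0.31·0 = 0.69·200^α.
Setting u(117) equal to that: 117^α = 0.69·200^α ⇒ (117/200)^α = 0.69.
Take logs: α = ln 0.69 / ln(117/200) ≈ 0.69210.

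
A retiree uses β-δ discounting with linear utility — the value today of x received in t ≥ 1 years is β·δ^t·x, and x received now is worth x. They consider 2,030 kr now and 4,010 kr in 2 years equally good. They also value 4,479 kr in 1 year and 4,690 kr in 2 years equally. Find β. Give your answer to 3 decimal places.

From the later pair, β·δ^1·4479 = β·δ^2·4690; dividing through, δ = 4479/4690 = 0.95501.
Substituting δ into 2030 = β·δ^2·4010: β = 2030/(3657.302) ≈ 0.555.

β ≈ 0.555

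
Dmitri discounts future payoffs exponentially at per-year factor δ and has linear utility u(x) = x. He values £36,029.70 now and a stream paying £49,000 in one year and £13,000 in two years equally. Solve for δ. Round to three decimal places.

δ ≈ 0.630

The stream is worth 49000δ + 13000δ² today, so 49000δ + 13000δ² = 36029.70.
So 13000δ² + 49000δ − 36029.70 = 0.
δ = (−49000 + √(49000² + 4·13000·36029.70)) / (2·13000) = (−49000 + √4274544400.00) / 26000 ≈ 0.630.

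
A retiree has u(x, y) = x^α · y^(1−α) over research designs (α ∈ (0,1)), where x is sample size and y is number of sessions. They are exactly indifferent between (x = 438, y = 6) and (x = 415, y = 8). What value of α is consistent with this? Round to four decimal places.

The Cobb–Douglas utilities coincide, so 438^α·6^(1−α) = 415^α·8^(1−α).
Rearrange to (438/415)^α = (8/6)^(1−α) and take logs: α·0.0539404 = (1−α)·0.2876821.
With A = 0.0539404 and B = 0.2876821: α·A = (1−α)·B, so α = B/(A+B) = 0.2876821/0.3416225 ≈ 0.8421.

α ≈ 0.8421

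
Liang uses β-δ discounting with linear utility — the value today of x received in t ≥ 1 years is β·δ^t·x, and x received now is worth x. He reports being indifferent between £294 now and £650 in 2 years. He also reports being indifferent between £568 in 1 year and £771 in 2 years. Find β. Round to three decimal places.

β ≈ 0.833

From the later pair, β·δ^1·568 = β·δ^2·771; dividing through, δ = 568/771 = 0.73671.
Now use the now-vs-future pair: 294 = β·δ^2·650 gives β = 294/(0.54274·650) ≈ 0.833.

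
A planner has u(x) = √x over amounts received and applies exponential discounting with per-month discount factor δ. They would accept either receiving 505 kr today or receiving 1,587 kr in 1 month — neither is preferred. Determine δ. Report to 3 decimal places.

Indifference means u(505) = δ · u(1587), so δ = u(505)/u(1587).
With u(x) = √x: δ = √505/√1587 = √(505/1587) = 0.56410.

δ ≈ 0.564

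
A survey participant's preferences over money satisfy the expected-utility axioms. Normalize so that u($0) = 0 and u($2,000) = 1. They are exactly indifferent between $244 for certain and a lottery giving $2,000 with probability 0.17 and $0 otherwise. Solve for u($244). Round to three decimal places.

The indifference gives u($244) = 0.17·u($2,000) + 0.83·u($0) = 0.17·1 + 0.83·0 = 0.17.

0.170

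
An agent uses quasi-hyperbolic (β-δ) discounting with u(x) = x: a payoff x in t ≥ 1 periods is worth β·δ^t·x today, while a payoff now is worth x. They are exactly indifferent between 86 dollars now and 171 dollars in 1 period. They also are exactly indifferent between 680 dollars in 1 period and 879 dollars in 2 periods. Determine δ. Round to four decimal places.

From the later pair, β·δ^1·680 = β·δ^2·879; dividing through, δ = 680/879 = 0.77361.

δ ≈ 0.7736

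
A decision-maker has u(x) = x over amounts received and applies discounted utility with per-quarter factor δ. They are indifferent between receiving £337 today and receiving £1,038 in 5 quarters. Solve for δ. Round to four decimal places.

Indifference means u(337) = δ^5 · u(1038), so δ^5 = u(337)/u(1038).
With u(x) = x: δ^5 = 337/1038 = 0.32466.
Taking the 5th root: δ = 0.32466^(1/5) ≈ 0.7985.

δ ≈ 0.7985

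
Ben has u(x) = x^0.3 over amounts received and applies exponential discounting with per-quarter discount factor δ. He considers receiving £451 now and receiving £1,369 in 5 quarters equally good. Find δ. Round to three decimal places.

δ ≈ 0.936

The payoff in 5 quarters is discounted by δ^5, so u(451) = δ^5·u(1369) and δ^5 = u(451)/u(1369).
Since u(x) = x^0.3, δ^5 = (451/1369)^0.3 = 0.32944^0.3 = 0.71669.
Taking the 5th root: δ = 0.71669^(1/5) ≈ 0.936.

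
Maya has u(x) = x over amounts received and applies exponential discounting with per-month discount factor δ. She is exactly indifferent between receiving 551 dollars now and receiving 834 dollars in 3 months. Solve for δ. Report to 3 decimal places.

The payoff in 3 months is discounted by δ^3, so u(551) = δ^3·u(834) and δ^3 = u(551)/u(834).
With u(x) = x: δ^3 = 551/834 = 0.66067.
So δ = 0.66067^(1/3) ≈ 0.871.

δ ≈ 0.871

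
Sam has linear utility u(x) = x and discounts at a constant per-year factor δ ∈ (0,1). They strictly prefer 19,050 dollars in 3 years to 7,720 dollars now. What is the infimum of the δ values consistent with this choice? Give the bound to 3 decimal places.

δ > 0.740

The preference means 7720 < δ^3·19050.
Hence δ^3 > 7720/19050 = 0.40525, and x ↦ x^(1/3) is increasing on (0,∞).
δ > (7720/19050)^(1/3) ≈ 0.740.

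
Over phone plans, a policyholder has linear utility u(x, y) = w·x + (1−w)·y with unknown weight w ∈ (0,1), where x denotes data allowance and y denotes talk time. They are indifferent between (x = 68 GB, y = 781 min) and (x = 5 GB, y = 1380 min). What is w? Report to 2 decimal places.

Indifference: w·68 + (1−w)·781 = w·5 + (1−w)·1380.
Rearranging, 63·w − 599·(1−w) = 0.
Hence w = 599/(63+599) = 599/662 = 0.90.

w = 0.90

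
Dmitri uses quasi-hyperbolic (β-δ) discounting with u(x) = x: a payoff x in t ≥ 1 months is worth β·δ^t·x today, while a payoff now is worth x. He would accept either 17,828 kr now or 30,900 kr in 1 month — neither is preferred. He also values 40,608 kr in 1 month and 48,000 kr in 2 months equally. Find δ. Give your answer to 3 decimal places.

The second indifference involves only future payoffs, so β cancels: β·δ^1·40608 = β·δ^2·48000, giving δ = 40608/48000 = 0.84600.

δ ≈ 0.846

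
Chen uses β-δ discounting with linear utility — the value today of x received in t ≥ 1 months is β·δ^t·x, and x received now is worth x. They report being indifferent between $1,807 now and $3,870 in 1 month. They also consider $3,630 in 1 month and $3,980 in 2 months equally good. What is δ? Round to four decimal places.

The second indifference involves only future payoffs, so β cancels: β·δ^1·3630 = β·δ^2·3980, giving δ = 3630/3980 = 0.91206.

δ ≈ 0.9121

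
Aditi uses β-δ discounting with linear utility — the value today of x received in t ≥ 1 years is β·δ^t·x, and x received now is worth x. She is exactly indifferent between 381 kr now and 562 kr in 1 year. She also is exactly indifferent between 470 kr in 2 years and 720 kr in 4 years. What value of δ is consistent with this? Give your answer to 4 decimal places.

δ ≈ 0.8079

From the later pair, β·δ^2·470 = β·δ^4·720; dividing through, δ^2 = 470/720 = 0.65278, so δ = 0.80795.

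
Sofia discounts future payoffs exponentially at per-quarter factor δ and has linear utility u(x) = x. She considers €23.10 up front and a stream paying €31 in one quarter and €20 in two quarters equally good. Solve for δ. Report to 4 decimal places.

δ ≈ 0.5500

Present value of the stream is 31·δ + 20·δ². Indifference gives 31δ + 20δ² = 23.10.
Rearranged: 20δ² + 31δ − 23.10 = 0.
The positive root is δ = [−31 + √(31² + 4·20·23.10)] / (2·20) = (−31 + 53.000)/40 ≈ 0.5500.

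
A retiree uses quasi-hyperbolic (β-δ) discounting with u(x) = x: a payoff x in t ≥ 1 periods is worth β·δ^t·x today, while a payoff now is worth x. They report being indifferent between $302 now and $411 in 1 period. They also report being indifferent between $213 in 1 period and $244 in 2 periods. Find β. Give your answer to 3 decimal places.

β ≈ 0.842

Both payoffs in the second observation are in the future, so β drops out: δ^1·213 = δ^2·244 ⇒ δ = 213/244 = 0.87295.
The first indifference: 302 = β·δ·411, so β = 302/(δ·411) = 302/(0.87295·411) ≈ 0.842.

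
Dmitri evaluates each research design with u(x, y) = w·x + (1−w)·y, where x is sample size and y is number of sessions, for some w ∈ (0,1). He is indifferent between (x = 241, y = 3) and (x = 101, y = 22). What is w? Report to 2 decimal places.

Equating utilities: w·241 + (1−w)·3 = w·101 + (1−w)·22.
Rearranging, 140·w − 19·(1−w) = 0.
The marginal rate of substitution is 19/140, so w = 19/(140+19) = 0.12.

w = 0.12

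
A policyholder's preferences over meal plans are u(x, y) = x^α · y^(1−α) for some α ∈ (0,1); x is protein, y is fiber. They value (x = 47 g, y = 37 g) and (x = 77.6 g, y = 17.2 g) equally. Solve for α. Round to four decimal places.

Set the two utilities equal: 47^α·37^(1−α) = 77.6^α·17.2^(1−α).
Rearrange to (47/77.6)^α = (17.2/37)^(1−α) and take logs: α·-0.5014198 = (1−α)·-0.7660085.
With A = -0.5014198 and B = -0.7660085: α·A = (1−α)·B, so α = B/(A+B) = -0.7660085/-1.2674283 ≈ 0.6044.

α ≈ 0.6044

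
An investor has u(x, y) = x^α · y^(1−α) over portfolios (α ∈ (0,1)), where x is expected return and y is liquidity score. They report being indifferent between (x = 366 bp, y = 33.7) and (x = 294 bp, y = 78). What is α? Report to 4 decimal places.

Indifference: 366^α · 33.7^(1−α) = 294^α · 78^(1−α).
Rearrange to (366/294)^α = (78/33.7)^(1−α) and take logs: α·0.2190536 = (1−α)·0.8392110.
With A = 0.2190536 and B = 0.8392110: α·A = (1−α)·B, so α = B/(A+B) = 0.8392110/1.0582646 ≈ 0.7930.

α ≈ 0.7930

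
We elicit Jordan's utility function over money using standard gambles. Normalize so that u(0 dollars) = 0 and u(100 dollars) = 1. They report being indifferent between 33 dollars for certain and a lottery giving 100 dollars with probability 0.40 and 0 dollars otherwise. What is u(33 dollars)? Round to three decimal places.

0.400

u(33 dollars) equals the lottery's expected utility: 0.40·1 + 0.60·0 = 0.40.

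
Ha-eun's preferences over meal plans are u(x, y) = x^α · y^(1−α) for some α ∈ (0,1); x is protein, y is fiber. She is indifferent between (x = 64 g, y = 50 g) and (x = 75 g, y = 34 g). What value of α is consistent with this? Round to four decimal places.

α ≈ 0.7086

The Cobb–Douglas utilities coincide, so 64^α·50^(1−α) = 75^α·34^(1−α).
(64/75)^α = (34/50)^(1−α); take logs: α·ln(64/75) = (1−α)·ln(34/50), i.e. α·-0.1586050 = (1−α)·-0.3856625.
So α/(1−α) = (-0.3856625)/(-0.1586050) = 2.4315911, and α = 2.4315911/3.4315911 ≈ 0.7086.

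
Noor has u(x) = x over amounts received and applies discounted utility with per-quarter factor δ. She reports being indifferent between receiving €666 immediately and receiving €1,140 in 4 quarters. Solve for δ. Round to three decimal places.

δ ≈ 0.874

Equating discounted utilities: u(666) = δ^4·u(1140) ⇒ δ^4 = u(666)/u(1140).
With u(x) = x: δ^4 = 666/1140 = 0.58421.
Taking the 4th root: δ = 0.58421^(1/4) ≈ 0.874.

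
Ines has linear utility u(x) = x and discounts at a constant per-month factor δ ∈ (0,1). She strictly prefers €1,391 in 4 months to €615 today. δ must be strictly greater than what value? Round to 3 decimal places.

Comparing present values: 615 < δ^4·1391.
So δ^4 > 615/1391 = 0.44213; taking the 4th root of both positive sides preserves the inequality.
δ > (615/1391)^(1/4) ≈ 0.815.

δ > 0.815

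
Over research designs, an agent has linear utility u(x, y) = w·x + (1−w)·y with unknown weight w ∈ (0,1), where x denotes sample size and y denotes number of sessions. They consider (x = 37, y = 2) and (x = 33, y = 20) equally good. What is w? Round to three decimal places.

Indifference: w·37 + (1−w)·2 = w·33 + (1−w)·20.
Rearranging, 4·w − 18·(1−w) = 0.
So w/(1−w) = 18/4 = 4.5000, giving w = 18/(4+18) = 0.818.

w = 0.818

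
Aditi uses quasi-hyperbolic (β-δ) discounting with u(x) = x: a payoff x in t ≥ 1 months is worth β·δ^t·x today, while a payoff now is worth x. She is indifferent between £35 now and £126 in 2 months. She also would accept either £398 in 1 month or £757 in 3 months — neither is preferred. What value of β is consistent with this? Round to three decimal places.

β ≈ 0.528

Both payoffs in the second observation are in the future, so β drops out: δ^1·398 = δ^3·757 ⇒ δ^2 = 398/757 = 0.52576, so δ = 0.72509.
The first indifference: 35 = β·δ^2·126, so β = 35/(δ^2·126) = 35/(0.52576·126) ≈ 0.528.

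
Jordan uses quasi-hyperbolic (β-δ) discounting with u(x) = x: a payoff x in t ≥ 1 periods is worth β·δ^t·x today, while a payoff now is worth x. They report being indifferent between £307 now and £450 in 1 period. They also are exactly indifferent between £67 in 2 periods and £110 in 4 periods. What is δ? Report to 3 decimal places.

δ ≈ 0.780

Both payoffs in the second observation are in the future, so β drops out: δ^2·67 = δ^4·110 ⇒ δ^2 = 67/110 = 0.60909, so δ = 0.78044.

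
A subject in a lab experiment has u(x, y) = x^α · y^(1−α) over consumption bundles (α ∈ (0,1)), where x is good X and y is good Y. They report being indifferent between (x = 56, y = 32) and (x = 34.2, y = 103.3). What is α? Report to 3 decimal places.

α ≈ 0.704

The Cobb–Douglas utilities coincide, so 56^α·32^(1−α) = 34.2^α·103.3^(1−α).
Rearrange to (56/34.2)^α = (103.3/32)^(1−α) and take logs: α·0.493126 = (1−α)·1.171901.
Thus α·(1.665027) = 1.171901, so α = 1.171901/1.665027 ≈ 0.704.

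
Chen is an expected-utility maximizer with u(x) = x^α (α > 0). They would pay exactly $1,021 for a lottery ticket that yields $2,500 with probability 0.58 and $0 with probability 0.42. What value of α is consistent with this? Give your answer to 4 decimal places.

The lottery's expected utility is 0.58·u(2500) + 0.42·u(0) = 0.58·2500^α (since u(0) = 0 for α > 0).
Indifference: 1021^α = 0.58·2500^α, so (1021/2500)^α = 0.58.
Take logs: α = ln 0.58 / ln(1021/2500) ≈ 0.608288.

α ≈ 0.6083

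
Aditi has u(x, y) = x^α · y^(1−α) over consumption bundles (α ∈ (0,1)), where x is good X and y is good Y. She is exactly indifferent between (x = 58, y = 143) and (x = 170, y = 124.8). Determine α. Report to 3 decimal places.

α ≈ 0.112

Set the two utilities equal: 58^α·143^(1−α) = 170^α·124.8^(1−α).
Rearrange to (58/170)^α = (124.8/143)^(1−α) and take logs: α·-1.075355 = (1−α)·-0.136132.
Thus α·(-1.211487) = -0.136132, so α = -0.136132/-1.211487 ≈ 0.112.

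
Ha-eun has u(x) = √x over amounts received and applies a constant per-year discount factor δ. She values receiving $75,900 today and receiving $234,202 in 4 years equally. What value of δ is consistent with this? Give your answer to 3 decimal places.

δ ≈ 0.869

The payoff in 4 years is discounted by δ^4, so u(75900) = δ^4·u(234202) and δ^4 = u(75900)/u(234202).
Since u(x) = √x, δ^4 = √(75900/234202) = 0.56928.
Hence δ = (0.56928)^(1/4) = 0.86862.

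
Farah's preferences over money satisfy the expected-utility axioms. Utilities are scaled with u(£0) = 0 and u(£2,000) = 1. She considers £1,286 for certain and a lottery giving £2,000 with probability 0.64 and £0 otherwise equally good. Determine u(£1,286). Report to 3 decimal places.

The indifference gives u(£1,286) = 0.64·u(£2,000) + 0.36·u(£0) = 0.64·1 + 0.36·0 = 0.64.

0.640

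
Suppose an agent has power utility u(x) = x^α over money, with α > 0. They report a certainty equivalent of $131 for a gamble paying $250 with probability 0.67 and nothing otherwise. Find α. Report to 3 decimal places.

α ≈ 0.620

The lottery's expected utility is 0.67·u(250) + 0.33·u(0) = 0.67·250^α (since u(0) = 0 for α > 0).
Equating: 131^α = 0.67·250^α, i.e. 0.5240^α = 0.67.
Taking logs: α·ln(131/250) = ln(0.67), so α = -0.400478 / -0.646264 ≈ 0.620.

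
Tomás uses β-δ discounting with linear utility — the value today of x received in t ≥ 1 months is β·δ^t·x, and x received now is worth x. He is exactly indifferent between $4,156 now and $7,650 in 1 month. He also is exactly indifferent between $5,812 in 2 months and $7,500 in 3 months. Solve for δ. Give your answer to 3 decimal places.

δ ≈ 0.775

The second indifference involves only future payoffs, so β cancels: β·δ^2·5812 = β·δ^3·7500, giving δ = 5812/7500 = 0.77493.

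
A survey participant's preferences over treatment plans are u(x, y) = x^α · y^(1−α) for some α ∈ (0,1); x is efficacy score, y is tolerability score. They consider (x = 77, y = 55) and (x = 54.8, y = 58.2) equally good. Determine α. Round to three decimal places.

α ≈ 0.143

The Cobb–Douglas utilities coincide, so 77^α·55^(1−α) = 54.8^α·58.2^(1−α).
(77/54.8)^α = (58.2/55)^(1−α); take logs: α·ln(77/54.8) = (1−α)·ln(58.2/55), i.e. α·0.340115 = (1−α)·0.056552.
With A = 0.340115 and B = 0.056552: α·A = (1−α)·B, so α = B/(A+B) = 0.056552/0.396667 ≈ 0.143.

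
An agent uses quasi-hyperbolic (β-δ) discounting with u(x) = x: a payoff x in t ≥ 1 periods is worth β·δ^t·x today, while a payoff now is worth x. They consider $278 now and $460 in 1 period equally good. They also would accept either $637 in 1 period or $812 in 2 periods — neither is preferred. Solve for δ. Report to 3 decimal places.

δ ≈ 0.784

The second indifference involves only future payoffs, so β cancels: β·δ^1·637 = β·δ^2·812, giving δ = 637/812 = 0.78448.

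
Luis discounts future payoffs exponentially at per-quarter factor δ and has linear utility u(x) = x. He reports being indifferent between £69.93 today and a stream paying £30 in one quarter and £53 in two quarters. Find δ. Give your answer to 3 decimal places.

δ ≈ 0.900

Present value of the stream is 30·δ + 53·δ². Indifference gives 30δ + 53δ² = 69.93.
That is, 53δ² + 30δ − 69.93 = 0, a quadratic in δ.
δ = (−30 + √(30² + 4·53·69.93)) / (2·53) = (−30 + √15725.16) / 106 ≈ 0.900.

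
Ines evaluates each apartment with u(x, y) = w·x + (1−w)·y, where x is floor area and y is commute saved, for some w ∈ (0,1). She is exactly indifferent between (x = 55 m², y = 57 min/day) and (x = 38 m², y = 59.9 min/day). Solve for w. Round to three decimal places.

Equating utilities: w·55 + (1−w)·57 = w·38 + (1−w)·59.9.
Collecting terms: w·17 = (1−w)·2.9.
Hence w = 2.9/(17+2.9) = 2.9/19.9 = 0.146.

w = 0.146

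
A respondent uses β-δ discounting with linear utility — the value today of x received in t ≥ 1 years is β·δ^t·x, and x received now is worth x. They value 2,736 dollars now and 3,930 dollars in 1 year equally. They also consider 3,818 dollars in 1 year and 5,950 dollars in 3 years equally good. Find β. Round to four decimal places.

The second indifference involves only future payoffs, so β cancels: β·δ^1·3818 = β·δ^3·5950, giving δ^2 = 3818/5950 = 0.64168, so δ = 0.80105.
The first indifference: 2736 = β·δ·3930, so β = 2736/(δ·3930) = 2736/(0.80105·3930) ≈ 0.8691.

β ≈ 0.8691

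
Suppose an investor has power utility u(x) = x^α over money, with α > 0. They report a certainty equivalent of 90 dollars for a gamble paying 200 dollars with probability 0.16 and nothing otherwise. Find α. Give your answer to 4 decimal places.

EU(lottery) = 0.16·200^α + 0.84·0 = 0.16·200^α.
Indifference: 90^α = 0.16·200^α, so (90/200)^α = 0.16.
α = ln(0.16) / ln(90/200) = -1.8325815/-0.7985077 ≈ 2.2950.

α ≈ 2.2950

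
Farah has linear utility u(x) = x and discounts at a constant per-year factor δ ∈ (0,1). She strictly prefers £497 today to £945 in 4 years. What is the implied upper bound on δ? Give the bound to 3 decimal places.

δ < 0.852

The preference means 497 > δ^4·945.
Dividing by 945: δ^4 < 0.52593. Both sides are positive, so the 4th root keeps the direction.
δ < 0.52593^(1/4) = 0.852.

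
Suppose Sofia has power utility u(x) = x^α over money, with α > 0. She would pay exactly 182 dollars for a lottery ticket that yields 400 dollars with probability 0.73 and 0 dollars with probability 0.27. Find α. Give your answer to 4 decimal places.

α ≈ 0.3997

The lottery's expected utility is 0.73·u(400) + 0.27·u(0) = 0.73·400^α (since u(0) = 0 for α > 0).
Equating: 182^α = 0.73·400^α, i.e. 0.4550^α = 0.73.
α = ln(0.73) / ln(182/400) = -0.3147107/-0.7874579 ≈ 0.3997.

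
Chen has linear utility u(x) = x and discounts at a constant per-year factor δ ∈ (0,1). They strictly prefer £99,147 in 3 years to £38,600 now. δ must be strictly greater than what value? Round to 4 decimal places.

The preference means 38600 < δ^3·99147.
So δ^3 > 38600/99147 = 0.38932; taking the cube root of both positive sides preserves the inequality.
δ > 0.38932^(1/3) = 0.7302.

δ > 0.7302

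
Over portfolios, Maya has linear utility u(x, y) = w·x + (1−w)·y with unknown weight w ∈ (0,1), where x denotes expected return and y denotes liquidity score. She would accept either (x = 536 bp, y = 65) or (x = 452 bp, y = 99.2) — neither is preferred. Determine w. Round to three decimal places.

Equating utilities: w·536 + (1−w)·65 = w·452 + (1−w)·99.2.
Collecting terms: w·84 = (1−w)·34.2.
The marginal rate of substitution is 34.2/84, so w = 34.2/(84+34.2) = 0.289.

w = 0.289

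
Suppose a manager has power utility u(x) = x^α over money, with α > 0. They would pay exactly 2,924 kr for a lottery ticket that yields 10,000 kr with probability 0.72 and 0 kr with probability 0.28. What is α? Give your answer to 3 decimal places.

The lottery's expected utility is 0.72·u(10000) + 0.28·u(0) = 0.72·10000^α (since u(0) = 0 for α > 0).
Indifference: 2924^α = 0.72·10000^α, so (2924/10000)^α = 0.72.
Take logs: α = ln 0.72 / ln(2924/10000) ≈ 0.26716.

α ≈ 0.267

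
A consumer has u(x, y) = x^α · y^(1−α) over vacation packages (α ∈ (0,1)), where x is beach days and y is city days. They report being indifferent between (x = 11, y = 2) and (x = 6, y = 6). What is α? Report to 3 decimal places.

α ≈ 0.644

Set the two utilities equal: 11^α·2^(1−α) = 6^α·6^(1−α).
Taking logs: α·ln 11 + (1−α)·ln 2 = α·ln 6 + (1−α)·ln 6, i.e. α·0.606136 = (1−α)·1.098612.
Thus α·(1.704748) = 1.098612, so α = 1.098612/1.704748 ≈ 0.644.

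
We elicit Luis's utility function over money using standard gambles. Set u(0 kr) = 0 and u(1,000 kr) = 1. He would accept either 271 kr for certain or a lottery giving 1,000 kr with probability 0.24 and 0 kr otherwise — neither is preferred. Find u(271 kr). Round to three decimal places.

By the standard-gamble method, u(271 kr) is just the indifference probability on the best outcome: 0.24.

0.240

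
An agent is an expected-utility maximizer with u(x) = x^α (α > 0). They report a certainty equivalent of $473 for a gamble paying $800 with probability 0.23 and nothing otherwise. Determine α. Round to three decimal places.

EU(lottery) = 0.23·800^α + 0.77·0 = 0.23·800^α.
Indifference: 473^α = 0.23·800^α, so (473/800)^α = 0.23.
Taking logs: α·ln(473/800) = ln(0.23), so α = -1.469676 / -0.525516 ≈ 2.797.

α ≈ 2.797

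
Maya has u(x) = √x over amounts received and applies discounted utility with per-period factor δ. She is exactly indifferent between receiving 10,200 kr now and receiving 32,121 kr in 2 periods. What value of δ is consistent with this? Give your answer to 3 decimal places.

δ ≈ 0.751

The payoff in 2 periods is discounted by δ^2, so u(10200) = δ^2·u(32121) and δ^2 = u(10200)/u(32121).
With u(x) = √x: δ^2 = √10200/√32121 = √(10200/32121) = 0.56352.
So δ = 0.56352^(1/2) ≈ 0.751.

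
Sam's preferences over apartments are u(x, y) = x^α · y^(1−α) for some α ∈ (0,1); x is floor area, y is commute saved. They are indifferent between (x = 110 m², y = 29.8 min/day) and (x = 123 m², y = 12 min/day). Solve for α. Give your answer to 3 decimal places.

The Cobb–Douglas utilities coincide, so 110^α·29.8^(1−α) = 123^α·12^(1−α).
(110/123)^α = (12/29.8)^(1−α); take logs: α·ln(110/123) = (1−α)·ln(12/29.8), i.e. α·-0.111704 = (1−α)·-0.909602.
So α/(1−α) = (-0.909602)/(-0.111704) = 8.142967, and α = 8.142967/9.142967 ≈ 0.891.

α ≈ 0.891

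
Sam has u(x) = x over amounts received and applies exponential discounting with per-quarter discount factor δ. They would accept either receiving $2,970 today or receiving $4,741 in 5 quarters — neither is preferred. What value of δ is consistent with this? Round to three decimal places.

The payoff in 5 quarters is discounted by δ^5, so u(2970) = δ^5·u(4741) and δ^5 = u(2970)/u(4741).
With u(x) = x: δ^5 = 2970/4741 = 0.62645.
Taking the 5th root: δ = 0.62645^(1/5) ≈ 0.911.

δ ≈ 0.911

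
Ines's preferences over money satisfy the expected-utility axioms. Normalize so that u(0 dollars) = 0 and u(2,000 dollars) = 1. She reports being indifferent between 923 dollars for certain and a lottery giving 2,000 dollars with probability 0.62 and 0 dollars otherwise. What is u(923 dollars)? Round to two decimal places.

By the standard-gamble method, u(923 dollars) is just the indifference probability on the best outcome: 0.62.

0.62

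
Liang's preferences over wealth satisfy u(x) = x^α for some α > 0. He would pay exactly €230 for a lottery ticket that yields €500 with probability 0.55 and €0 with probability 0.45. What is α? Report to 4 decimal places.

The lottery's expected utility is 0.55·u(500) + 0.45·u(0) = 0.55·500^α (since u(0) = 0 for α > 0).
Indifference: 230^α = 0.55·500^α, so (230/500)^α = 0.55.
α = ln(0.55) / ln(230/500) = -0.5978370/-0.7765288 ≈ 0.7699.

α ≈ 0.7699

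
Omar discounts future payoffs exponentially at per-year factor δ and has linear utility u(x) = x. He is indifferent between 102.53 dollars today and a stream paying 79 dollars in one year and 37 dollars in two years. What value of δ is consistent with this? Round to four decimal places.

δ ≈ 0.9100

Present value of the stream is 79·δ + 37·δ². Indifference gives 79δ + 37δ² = 102.53.
So 37δ² + 79δ − 102.53 = 0.
δ = (−79 + √(79² + 4·37·102.53)) / (2·37) = (−79 + √21415.44) / 74 ≈ 0.9100.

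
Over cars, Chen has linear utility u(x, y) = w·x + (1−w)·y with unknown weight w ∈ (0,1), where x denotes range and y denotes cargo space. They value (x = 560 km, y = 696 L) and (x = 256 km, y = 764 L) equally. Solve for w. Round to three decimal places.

w = 0.183

Equating utilities: w·560 + (1−w)·696 = w·256 + (1−w)·764.
Collecting terms: w·304 = (1−w)·68.
Hence w = 68/(304+68) = 68/372 = 0.183.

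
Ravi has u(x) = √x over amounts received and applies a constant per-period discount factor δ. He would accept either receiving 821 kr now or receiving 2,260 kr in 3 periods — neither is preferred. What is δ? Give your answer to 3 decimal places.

The payoff in 3 periods is discounted by δ^3, so u(821) = δ^3·u(2260) and δ^3 = u(821)/u(2260).
With u(x) = √x: δ^3 = √821/√2260 = √(821/2260) = 0.60272.
Taking the cube root: δ = 0.60272^(1/3) ≈ 0.845.

δ ≈ 0.845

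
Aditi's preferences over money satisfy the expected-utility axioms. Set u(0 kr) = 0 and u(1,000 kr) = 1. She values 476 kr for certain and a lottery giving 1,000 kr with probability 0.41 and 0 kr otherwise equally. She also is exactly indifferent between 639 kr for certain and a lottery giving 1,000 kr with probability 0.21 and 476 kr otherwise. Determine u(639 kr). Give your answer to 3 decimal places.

The first gamble pins u(476 kr): it must equal 0.41·1 + 0.59·0 = 0.41.
Then u(639 kr) = 0.21·u(1,000 kr) + 0.79·u(476 kr) = 0.21·1.00 + 0.79·0.41 = 0.5339.

0.534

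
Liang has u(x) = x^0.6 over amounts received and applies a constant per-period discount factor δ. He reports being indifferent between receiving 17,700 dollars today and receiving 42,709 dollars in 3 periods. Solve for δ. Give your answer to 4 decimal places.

δ ≈ 0.8385

Indifference means u(17700) = δ^3 · u(42709), so δ^3 = u(17700)/u(42709).
With u(x) = x^0.6: δ^3 = 17700^0.6/42709^0.6 = (17700/42709)^0.6 = 0.58948.
Hence δ = (0.58948)^(1/3) = 0.838476.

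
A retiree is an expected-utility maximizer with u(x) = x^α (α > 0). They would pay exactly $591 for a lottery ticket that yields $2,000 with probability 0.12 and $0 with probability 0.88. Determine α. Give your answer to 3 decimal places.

α ≈ 1.739

Since u(0) = 0, the lottery's EU is 0.12·2000^α.
Indifference: 591^α = 0.12·2000^α, so (591/2000)^α = 0.12.
α = ln(0.12) / ln(591/2000) = -2.120264/-1.219086 ≈ 1.739.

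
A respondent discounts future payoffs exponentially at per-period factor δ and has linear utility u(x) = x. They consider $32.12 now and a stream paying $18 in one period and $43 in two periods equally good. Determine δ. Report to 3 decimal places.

Equating present values: 32.12 = 18δ + 43δ².
So 43δ² + 18δ − 32.12 = 0.
By the quadratic formula (taking the positive root), δ = (−18 + √5848.64) / 86 ≈ 0.680.

δ ≈ 0.680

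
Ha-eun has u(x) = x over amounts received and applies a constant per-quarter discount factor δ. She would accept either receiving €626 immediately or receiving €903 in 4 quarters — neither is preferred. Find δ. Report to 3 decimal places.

Indifference means u(626) = δ^4 · u(903), so δ^4 = u(626)/u(903).
With u(x) = x: δ^4 = 626/903 = 0.69324.
Taking the 4th root: δ = 0.69324^(1/4) ≈ 0.912.

δ ≈ 0.912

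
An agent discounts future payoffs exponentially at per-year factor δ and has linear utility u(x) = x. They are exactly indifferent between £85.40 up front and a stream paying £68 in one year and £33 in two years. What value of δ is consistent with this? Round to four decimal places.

The stream is worth 68δ + 33δ² today, so 68δ + 33δ² = 85.40.
So 33δ² + 68δ − 85.40 = 0.
The positive root is δ = [−68 + √(68² + 4·33·85.40)] / (2·33) = (−68 + 126.083)/66 ≈ 0.8800.

δ ≈ 0.8800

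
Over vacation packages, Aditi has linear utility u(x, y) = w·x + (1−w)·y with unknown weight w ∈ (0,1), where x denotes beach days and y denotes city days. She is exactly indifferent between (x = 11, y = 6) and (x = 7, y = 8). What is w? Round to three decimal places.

Indifference: w·11 + (1−w)·6 = w·7 + (1−w)·8.
Collecting terms: w·4 = (1−w)·2.
Hence w = 2/(4+2) = 2/6 = 0.333.

w = 0.333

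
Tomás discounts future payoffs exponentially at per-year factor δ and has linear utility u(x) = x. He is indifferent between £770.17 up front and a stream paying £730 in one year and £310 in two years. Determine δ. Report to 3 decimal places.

Present value of the stream is 730·δ + 310·δ². Indifference gives 730δ + 310δ² = 770.17.
So 310δ² + 730δ − 770.17 = 0.
The positive root is δ = [−730 + √(730² + 4·310·770.17)] / (2·310) = (−730 + 1219.799)/620 ≈ 0.790.

δ ≈ 0.790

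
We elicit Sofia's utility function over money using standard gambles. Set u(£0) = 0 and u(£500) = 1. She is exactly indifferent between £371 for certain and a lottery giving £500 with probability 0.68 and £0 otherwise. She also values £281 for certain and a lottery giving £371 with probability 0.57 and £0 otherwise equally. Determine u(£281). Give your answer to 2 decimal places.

First, u(£371) = 0.68·u(£500) + 0.32·u(£0) = 0.68.
Chaining: u(£281) = 0.57·0.68 + 0.43·0.00 = 0.3876.

0.39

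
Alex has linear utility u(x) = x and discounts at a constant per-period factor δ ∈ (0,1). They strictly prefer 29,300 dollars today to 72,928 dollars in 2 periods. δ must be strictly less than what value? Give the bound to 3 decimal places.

Under u(x) = x this choice says 29300 > δ^2·72928.
Dividing by 72928: δ^2 < 0.40177. Both sides are positive, so the square root keeps the direction.
δ < 0.40177^(1/2) = 0.634.

δ < 0.634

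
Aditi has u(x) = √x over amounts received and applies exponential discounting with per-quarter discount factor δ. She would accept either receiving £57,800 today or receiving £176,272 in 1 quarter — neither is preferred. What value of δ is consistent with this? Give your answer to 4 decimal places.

δ ≈ 0.5726

The payoff in 1 quarter is discounted by δ, so u(57800) = δ·u(176272) and δ = u(57800)/u(176272).
Since u(x) = √x, δ = √(57800/176272) = 0.57263.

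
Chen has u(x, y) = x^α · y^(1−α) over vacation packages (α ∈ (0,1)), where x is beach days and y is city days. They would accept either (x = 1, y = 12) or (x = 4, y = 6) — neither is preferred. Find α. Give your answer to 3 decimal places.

Indifference: 1^α · 12^(1−α) = 4^α · 6^(1−α).
(1/4)^α = (6/12)^(1−α); take logs: α·ln(1/4) = (1−α)·ln(6/12), i.e. α·-1.386294 = (1−α)·-0.693147.
Thus α·(-2.079441) = -0.693147, so α = -0.693147/-2.079441 ≈ 0.333.

α ≈ 0.333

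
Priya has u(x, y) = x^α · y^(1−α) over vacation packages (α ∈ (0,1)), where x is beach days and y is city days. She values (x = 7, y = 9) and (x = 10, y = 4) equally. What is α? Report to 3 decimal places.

Set the two utilities equal: 7^α·9^(1−α) = 10^α·4^(1−α).
(7/10)^α = (4/9)^(1−α); take logs: α·ln(7/10) = (1−α)·ln(4/9), i.e. α·-0.356675 = (1−α)·-0.810930.
Thus α·(-1.167605) = -0.810930, so α = -0.810930/-1.167605 ≈ 0.695.

α ≈ 0.695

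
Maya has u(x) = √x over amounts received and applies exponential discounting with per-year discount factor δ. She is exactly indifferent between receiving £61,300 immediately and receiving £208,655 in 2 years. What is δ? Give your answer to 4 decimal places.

δ ≈ 0.7362

Indifference means u(61300) = δ^2 · u(208655), so δ^2 = u(61300)/u(208655).
With u(x) = √x: δ^2 = √61300/√208655 = √(61300/208655) = 0.54202.
Taking the square root: δ = 0.54202^(1/2) ≈ 0.7362.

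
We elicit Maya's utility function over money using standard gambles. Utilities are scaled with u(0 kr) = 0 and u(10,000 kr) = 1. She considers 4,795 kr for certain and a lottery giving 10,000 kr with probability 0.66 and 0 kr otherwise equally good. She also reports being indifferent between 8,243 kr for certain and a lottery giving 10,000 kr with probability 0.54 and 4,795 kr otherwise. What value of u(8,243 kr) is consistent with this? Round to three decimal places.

From the first indifference, u(4,795 kr) = 0.66·u(10,000 kr) + 0.34·u(0 kr) = 0.66·1 + 0.34·0 = 0.66.
Chaining: u(8,243 kr) = 0.54·1.00 + 0.46·0.66 = 0.8436.

0.844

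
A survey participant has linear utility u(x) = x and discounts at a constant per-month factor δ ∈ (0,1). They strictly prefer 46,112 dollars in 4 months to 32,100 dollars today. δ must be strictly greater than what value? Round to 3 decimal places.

Comparing present values: 32100 < δ^4·46112.
Hence δ^4 > 32100/46112 = 0.69613, and x ↦ x^(1/4) is increasing on (0,∞).
δ > 0.69613^(1/4) = 0.913.

δ > 0.913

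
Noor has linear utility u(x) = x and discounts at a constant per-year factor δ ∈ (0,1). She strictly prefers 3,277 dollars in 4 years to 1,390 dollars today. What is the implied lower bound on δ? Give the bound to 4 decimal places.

δ > 0.8070

Comparing present values: 1390 < δ^4·3277.
Hence δ^4 > 1390/3277 = 0.42417, and x ↦ x^(1/4) is increasing on (0,∞).
δ > 0.42417^(1/4) = 0.8070.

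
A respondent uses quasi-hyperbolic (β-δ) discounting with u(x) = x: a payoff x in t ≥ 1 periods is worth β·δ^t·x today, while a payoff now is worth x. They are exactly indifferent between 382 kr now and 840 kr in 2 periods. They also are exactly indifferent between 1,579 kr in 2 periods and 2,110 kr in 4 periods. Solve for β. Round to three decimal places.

β ≈ 0.608

From the later pair, β·δ^2·1579 = β·δ^4·2110; dividing through, δ^2 = 1579/2110 = 0.74834, so δ = 0.86507.
The first indifference: 382 = β·δ^2·840, so β = 382/(δ^2·840) = 382/(0.74834·840) ≈ 0.608.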